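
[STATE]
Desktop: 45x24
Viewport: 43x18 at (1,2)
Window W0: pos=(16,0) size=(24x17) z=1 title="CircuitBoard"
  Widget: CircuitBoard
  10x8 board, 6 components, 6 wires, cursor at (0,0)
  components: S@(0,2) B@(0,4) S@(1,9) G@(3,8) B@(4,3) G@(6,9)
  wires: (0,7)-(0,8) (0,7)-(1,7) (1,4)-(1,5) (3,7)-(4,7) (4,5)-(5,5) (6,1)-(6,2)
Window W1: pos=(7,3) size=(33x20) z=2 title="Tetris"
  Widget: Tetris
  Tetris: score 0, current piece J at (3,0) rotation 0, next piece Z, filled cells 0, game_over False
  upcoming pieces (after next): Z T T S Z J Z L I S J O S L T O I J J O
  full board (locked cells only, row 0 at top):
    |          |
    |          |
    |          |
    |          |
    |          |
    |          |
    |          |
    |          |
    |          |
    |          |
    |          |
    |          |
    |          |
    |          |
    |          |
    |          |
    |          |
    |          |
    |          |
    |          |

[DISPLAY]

               ┠──────────────────────┨    
      ┏━━━━━━━━━━━━━━━━━━━━━━━━━━━━━━━┓    
      ┃ Tetris                        ┃    
      ┠───────────────────────────────┨    
      ┃          │Next:               ┃    
      ┃          │▓▓                  ┃    
      ┃          │ ▓▓                 ┃    
      ┃          │                    ┃    
      ┃          │                    ┃    
      ┃          │                    ┃    
      ┃          │Score:              ┃    
      ┃          │0                   ┃    
      ┃          │                    ┃    
      ┃          │                    ┃    
      ┃          │                    ┃    
      ┃          │                    ┃    
      ┃          │                    ┃    
      ┃          │                    ┃    


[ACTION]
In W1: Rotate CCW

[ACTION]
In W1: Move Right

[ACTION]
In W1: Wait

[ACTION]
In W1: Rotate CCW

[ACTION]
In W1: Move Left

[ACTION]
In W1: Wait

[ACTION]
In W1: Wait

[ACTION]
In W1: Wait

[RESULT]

               ┠──────────────────────┨    
      ┏━━━━━━━━━━━━━━━━━━━━━━━━━━━━━━━┓    
      ┃ Tetris                        ┃    
      ┠───────────────────────────────┨    
      ┃   ███    │Next:               ┃    
      ┃     █    │▓▓                  ┃    
      ┃          │ ▓▓                 ┃    
      ┃          │                    ┃    
      ┃          │                    ┃    
      ┃          │                    ┃    
      ┃          │Score:              ┃    
      ┃          │0                   ┃    
      ┃          │                    ┃    
      ┃          │                    ┃    
      ┃          │                    ┃    
      ┃          │                    ┃    
      ┃          │                    ┃    
      ┃          │                    ┃    


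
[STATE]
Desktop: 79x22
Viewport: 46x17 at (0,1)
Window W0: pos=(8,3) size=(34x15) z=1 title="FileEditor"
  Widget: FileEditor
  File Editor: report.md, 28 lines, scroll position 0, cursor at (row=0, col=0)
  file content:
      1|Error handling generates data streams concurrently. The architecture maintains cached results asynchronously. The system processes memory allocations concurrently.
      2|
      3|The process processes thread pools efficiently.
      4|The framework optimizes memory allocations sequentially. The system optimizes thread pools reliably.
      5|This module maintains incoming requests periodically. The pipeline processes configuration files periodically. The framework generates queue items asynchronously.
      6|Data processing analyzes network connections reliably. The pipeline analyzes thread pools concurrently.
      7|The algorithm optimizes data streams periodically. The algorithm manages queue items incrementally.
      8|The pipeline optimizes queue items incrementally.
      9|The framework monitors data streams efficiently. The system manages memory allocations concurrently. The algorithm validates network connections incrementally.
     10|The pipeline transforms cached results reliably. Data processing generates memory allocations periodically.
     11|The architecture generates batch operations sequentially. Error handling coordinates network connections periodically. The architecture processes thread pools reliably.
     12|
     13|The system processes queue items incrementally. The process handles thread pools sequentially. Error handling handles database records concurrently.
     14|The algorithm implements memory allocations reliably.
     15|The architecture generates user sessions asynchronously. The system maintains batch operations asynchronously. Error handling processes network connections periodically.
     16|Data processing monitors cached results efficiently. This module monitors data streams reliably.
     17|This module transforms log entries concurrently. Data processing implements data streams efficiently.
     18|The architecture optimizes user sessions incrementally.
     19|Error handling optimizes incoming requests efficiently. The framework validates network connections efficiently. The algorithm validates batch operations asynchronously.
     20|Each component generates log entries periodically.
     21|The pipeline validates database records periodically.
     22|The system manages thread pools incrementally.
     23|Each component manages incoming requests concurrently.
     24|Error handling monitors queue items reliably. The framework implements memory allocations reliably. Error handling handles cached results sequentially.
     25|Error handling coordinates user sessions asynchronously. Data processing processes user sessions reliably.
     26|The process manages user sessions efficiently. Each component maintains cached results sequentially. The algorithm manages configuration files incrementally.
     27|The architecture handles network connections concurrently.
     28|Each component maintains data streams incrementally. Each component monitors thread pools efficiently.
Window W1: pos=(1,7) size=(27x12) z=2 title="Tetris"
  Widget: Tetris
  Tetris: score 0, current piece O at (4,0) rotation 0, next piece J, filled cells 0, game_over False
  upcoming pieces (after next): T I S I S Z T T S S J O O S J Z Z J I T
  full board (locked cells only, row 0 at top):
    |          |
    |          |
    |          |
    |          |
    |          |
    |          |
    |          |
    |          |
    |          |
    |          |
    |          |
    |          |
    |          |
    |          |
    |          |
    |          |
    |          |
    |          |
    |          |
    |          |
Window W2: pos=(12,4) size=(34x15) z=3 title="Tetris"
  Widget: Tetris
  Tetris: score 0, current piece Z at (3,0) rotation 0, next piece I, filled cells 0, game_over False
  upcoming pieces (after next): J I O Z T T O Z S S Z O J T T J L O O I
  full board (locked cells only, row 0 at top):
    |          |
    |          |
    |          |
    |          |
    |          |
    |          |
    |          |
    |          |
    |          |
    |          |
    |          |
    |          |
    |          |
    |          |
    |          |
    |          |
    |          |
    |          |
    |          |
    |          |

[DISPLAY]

                                              
                                              
        ┏━━━━━━━━━━━━━━━━━━━━━━━━━━━━━━━━┓    
        ┃ Fi┏━━━━━━━━━━━━━━━━━━━━━━━━━━━━━━━━┓
        ┠───┃ Tetris                         ┃
        ┃█rr┠────────────────────────────────┨
 ┏━━━━━━━━━━┃          │Next:                ┃
 ┃ Tetris   ┃          │████                 ┃
 ┠──────────┃          │                     ┃
 ┃          ┃          │                     ┃
 ┃          ┃          │                     ┃
 ┃          ┃          │                     ┃
 ┃          ┃          │Score:               ┃
 ┃          ┃          │0                    ┃
 ┃          ┃          │                     ┃
 ┃          ┃          │                     ┃
 ┃          ┃          │                     ┃


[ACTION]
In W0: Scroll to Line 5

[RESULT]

                                              
                                              
        ┏━━━━━━━━━━━━━━━━━━━━━━━━━━━━━━━━┓    
        ┃ Fi┏━━━━━━━━━━━━━━━━━━━━━━━━━━━━━━━━┓
        ┠───┃ Tetris                         ┃
        ┃Thi┠────────────────────────────────┨
 ┏━━━━━━━━━━┃          │Next:                ┃
 ┃ Tetris   ┃          │████                 ┃
 ┠──────────┃          │                     ┃
 ┃          ┃          │                     ┃
 ┃          ┃          │                     ┃
 ┃          ┃          │                     ┃
 ┃          ┃          │Score:               ┃
 ┃          ┃          │0                    ┃
 ┃          ┃          │                     ┃
 ┃          ┃          │                     ┃
 ┃          ┃          │                     ┃


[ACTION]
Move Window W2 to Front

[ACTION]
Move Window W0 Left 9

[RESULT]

                                              
                                              
┏━━━━━━━━━━━━━━━━━━━━━━━━━━━━━━━━┓            
┃ FileEditor┏━━━━━━━━━━━━━━━━━━━━━━━━━━━━━━━━┓
┠───────────┃ Tetris                         ┃
┃This module┠────────────────────────────────┨
┃┏━━━━━━━━━━┃          │Next:                ┃
┃┃ Tetris   ┃          │████                 ┃
┃┠──────────┃          │                     ┃
┃┃          ┃          │                     ┃
┃┃          ┃          │                     ┃
┃┃          ┃          │                     ┃
┃┃          ┃          │Score:               ┃
┃┃          ┃          │0                    ┃
┃┃          ┃          │                     ┃
┃┃          ┃          │                     ┃
┗┃          ┃          │                     ┃


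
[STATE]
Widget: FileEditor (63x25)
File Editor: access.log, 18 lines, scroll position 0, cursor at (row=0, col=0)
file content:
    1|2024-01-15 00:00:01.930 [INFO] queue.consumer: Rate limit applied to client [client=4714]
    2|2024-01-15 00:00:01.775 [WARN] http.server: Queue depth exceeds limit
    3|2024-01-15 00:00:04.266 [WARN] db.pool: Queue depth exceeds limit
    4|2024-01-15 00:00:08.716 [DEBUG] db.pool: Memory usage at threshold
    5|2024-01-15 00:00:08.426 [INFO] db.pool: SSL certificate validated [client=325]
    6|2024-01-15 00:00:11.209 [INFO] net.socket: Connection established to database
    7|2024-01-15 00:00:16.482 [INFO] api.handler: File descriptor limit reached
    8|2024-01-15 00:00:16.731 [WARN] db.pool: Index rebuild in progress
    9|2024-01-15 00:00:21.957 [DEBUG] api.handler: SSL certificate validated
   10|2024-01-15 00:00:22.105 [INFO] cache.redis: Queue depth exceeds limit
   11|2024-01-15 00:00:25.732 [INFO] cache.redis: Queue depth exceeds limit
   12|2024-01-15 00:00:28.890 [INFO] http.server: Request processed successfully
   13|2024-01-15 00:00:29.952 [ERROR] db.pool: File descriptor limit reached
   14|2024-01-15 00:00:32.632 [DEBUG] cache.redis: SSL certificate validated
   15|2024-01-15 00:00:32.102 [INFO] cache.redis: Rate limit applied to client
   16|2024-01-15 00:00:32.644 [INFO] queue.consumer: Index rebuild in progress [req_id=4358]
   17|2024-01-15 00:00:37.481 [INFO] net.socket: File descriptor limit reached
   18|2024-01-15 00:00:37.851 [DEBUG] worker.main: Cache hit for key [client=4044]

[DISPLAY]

█024-01-15 00:00:01.930 [INFO] queue.consumer: Rate limit appl▲
2024-01-15 00:00:01.775 [WARN] http.server: Queue depth exceed█
2024-01-15 00:00:04.266 [WARN] db.pool: Queue depth exceeds li░
2024-01-15 00:00:08.716 [DEBUG] db.pool: Memory usage at thres░
2024-01-15 00:00:08.426 [INFO] db.pool: SSL certificate valida░
2024-01-15 00:00:11.209 [INFO] net.socket: Connection establis░
2024-01-15 00:00:16.482 [INFO] api.handler: File descriptor li░
2024-01-15 00:00:16.731 [WARN] db.pool: Index rebuild in progr░
2024-01-15 00:00:21.957 [DEBUG] api.handler: SSL certificate v░
2024-01-15 00:00:22.105 [INFO] cache.redis: Queue depth exceed░
2024-01-15 00:00:25.732 [INFO] cache.redis: Queue depth exceed░
2024-01-15 00:00:28.890 [INFO] http.server: Request processed ░
2024-01-15 00:00:29.952 [ERROR] db.pool: File descriptor limit░
2024-01-15 00:00:32.632 [DEBUG] cache.redis: SSL certificate v░
2024-01-15 00:00:32.102 [INFO] cache.redis: Rate limit applied░
2024-01-15 00:00:32.644 [INFO] queue.consumer: Index rebuild i░
2024-01-15 00:00:37.481 [INFO] net.socket: File descriptor lim░
2024-01-15 00:00:37.851 [DEBUG] worker.main: Cache hit for key░
                                                              ░
                                                              ░
                                                              ░
                                                              ░
                                                              ░
                                                              ░
                                                              ▼


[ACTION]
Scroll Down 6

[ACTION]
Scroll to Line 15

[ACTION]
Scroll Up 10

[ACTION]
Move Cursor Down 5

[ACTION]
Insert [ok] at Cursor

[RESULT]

2024-01-15 00:00:01.930 [INFO] queue.consumer: Rate limit appl▲
2024-01-15 00:00:01.775 [WARN] http.server: Queue depth exceed█
2024-01-15 00:00:04.266 [WARN] db.pool: Queue depth exceeds li░
2024-01-15 00:00:08.716 [DEBUG] db.pool: Memory usage at thres░
2024-01-15 00:00:08.426 [INFO] db.pool: SSL certificate valida░
ok█024-01-15 00:00:11.209 [INFO] net.socket: Connection establ░
2024-01-15 00:00:16.482 [INFO] api.handler: File descriptor li░
2024-01-15 00:00:16.731 [WARN] db.pool: Index rebuild in progr░
2024-01-15 00:00:21.957 [DEBUG] api.handler: SSL certificate v░
2024-01-15 00:00:22.105 [INFO] cache.redis: Queue depth exceed░
2024-01-15 00:00:25.732 [INFO] cache.redis: Queue depth exceed░
2024-01-15 00:00:28.890 [INFO] http.server: Request processed ░
2024-01-15 00:00:29.952 [ERROR] db.pool: File descriptor limit░
2024-01-15 00:00:32.632 [DEBUG] cache.redis: SSL certificate v░
2024-01-15 00:00:32.102 [INFO] cache.redis: Rate limit applied░
2024-01-15 00:00:32.644 [INFO] queue.consumer: Index rebuild i░
2024-01-15 00:00:37.481 [INFO] net.socket: File descriptor lim░
2024-01-15 00:00:37.851 [DEBUG] worker.main: Cache hit for key░
                                                              ░
                                                              ░
                                                              ░
                                                              ░
                                                              ░
                                                              ░
                                                              ▼


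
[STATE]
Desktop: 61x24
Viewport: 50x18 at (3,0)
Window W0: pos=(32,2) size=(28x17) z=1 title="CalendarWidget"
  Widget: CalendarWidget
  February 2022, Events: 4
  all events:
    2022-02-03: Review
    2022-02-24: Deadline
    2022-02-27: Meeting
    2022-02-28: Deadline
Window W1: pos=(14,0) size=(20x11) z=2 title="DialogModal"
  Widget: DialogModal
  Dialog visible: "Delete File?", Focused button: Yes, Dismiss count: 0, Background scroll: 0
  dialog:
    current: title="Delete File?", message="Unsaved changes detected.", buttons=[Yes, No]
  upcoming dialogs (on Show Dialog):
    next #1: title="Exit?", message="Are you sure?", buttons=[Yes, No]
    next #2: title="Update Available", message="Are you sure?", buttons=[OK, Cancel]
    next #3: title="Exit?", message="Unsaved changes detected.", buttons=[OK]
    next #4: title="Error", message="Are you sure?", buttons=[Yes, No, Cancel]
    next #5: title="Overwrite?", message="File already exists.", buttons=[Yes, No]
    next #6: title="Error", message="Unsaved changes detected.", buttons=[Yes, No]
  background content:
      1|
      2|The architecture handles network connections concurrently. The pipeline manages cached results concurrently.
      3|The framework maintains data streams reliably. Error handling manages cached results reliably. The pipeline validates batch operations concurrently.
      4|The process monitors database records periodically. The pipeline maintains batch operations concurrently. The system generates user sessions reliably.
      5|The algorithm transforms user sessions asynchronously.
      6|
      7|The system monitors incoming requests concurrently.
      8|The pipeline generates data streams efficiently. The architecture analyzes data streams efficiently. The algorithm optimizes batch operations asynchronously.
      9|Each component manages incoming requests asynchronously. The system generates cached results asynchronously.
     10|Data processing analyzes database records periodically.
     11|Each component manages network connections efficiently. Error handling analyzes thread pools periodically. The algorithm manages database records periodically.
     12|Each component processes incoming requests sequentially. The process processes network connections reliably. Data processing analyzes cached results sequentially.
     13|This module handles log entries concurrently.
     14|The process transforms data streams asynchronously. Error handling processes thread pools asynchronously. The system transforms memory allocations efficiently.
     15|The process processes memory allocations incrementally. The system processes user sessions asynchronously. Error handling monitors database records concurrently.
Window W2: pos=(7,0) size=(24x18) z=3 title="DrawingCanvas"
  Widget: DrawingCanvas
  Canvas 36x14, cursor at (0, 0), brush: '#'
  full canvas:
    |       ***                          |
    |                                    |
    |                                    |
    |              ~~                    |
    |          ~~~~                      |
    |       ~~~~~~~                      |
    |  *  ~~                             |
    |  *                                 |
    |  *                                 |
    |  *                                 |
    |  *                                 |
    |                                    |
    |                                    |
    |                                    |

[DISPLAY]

    ┏━━━━━━━━━━━━━━━━━━━━━━┓━━┓                   
    ┃ DrawingCanvas        ┃  ┃                   
    ┠──────────────────────┨──┨━━━━━━━━━━━━━━━━━━━
    ┃+      ***            ┃  ┃CalendarWidget     
    ┃                      ┃ h┃───────────────────
    ┃                      ┃in┃     February 2022 
    ┃              ~~      ┃to┃o Tu We Th Fr Sa Su
    ┃          ~~~~        ┃an┃   1  2  3*  4  5  
    ┃       ~~~~~~~        ┃  ┃7  8  9 10 11 12 13
    ┃  *  ~~               ┃or┃4 15 16 17 18 19 20
    ┃  *                   ┃━━┛1 22 23 24* 25 26 2
    ┃  *                   ┃ ┃28*                 
    ┃  *                   ┃ ┃                    
    ┃  *                   ┃ ┃                    
    ┃                      ┃ ┃                    
    ┃                      ┃ ┃                    
    ┃                      ┃ ┃                    
    ┗━━━━━━━━━━━━━━━━━━━━━━┛ ┃                    


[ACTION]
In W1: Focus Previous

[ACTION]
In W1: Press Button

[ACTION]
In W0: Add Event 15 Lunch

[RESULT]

    ┏━━━━━━━━━━━━━━━━━━━━━━┓━━┓                   
    ┃ DrawingCanvas        ┃  ┃                   
    ┠──────────────────────┨──┨━━━━━━━━━━━━━━━━━━━
    ┃+      ***            ┃  ┃CalendarWidget     
    ┃                      ┃ h┃───────────────────
    ┃                      ┃in┃     February 2022 
    ┃              ~~      ┃to┃o Tu We Th Fr Sa Su
    ┃          ~~~~        ┃an┃   1  2  3*  4  5  
    ┃       ~~~~~~~        ┃  ┃7  8  9 10 11 12 13
    ┃  *  ~~               ┃or┃4 15* 16 17 18 19 2
    ┃  *                   ┃━━┛1 22 23 24* 25 26 2
    ┃  *                   ┃ ┃28*                 
    ┃  *                   ┃ ┃                    
    ┃  *                   ┃ ┃                    
    ┃                      ┃ ┃                    
    ┃                      ┃ ┃                    
    ┃                      ┃ ┃                    
    ┗━━━━━━━━━━━━━━━━━━━━━━┛ ┃                    


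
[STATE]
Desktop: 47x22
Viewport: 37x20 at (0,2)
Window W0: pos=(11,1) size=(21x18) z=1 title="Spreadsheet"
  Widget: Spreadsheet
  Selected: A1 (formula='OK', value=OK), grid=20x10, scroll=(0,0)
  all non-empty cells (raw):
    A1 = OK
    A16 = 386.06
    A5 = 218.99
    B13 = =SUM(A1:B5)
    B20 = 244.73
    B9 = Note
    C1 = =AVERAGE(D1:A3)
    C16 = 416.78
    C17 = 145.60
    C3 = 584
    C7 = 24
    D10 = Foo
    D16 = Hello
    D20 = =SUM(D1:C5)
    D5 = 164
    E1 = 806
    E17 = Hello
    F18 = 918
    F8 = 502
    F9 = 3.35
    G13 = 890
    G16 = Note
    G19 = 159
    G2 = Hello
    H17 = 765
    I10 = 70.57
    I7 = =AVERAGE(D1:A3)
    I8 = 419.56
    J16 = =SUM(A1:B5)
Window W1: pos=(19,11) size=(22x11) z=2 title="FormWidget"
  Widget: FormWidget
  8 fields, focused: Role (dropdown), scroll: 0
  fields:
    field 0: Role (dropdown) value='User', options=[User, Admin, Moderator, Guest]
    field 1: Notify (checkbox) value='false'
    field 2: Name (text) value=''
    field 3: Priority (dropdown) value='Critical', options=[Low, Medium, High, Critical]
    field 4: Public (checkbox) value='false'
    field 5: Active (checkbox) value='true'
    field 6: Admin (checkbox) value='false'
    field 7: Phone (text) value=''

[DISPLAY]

           ┃ Spreadsheet       ┃     
           ┠───────────────────┨     
           ┃A1: OK             ┃     
           ┃       A       B   ┃     
           ┃-------------------┃     
           ┃  1 [OK]           ┃     
           ┃  2        0       ┃     
           ┃  3        0       ┃     
           ┃  4        0       ┃     
           ┃  5   2┏━━━━━━━━━━━━━━━━━
           ┃  6    ┃ FormWidget      
           ┃  7    ┠─────────────────
           ┃  8    ┃> Role:       [Us
           ┃  9    ┃  Notify:     [ ]
           ┃ 10    ┃  Name:       [  
           ┃ 11    ┃  Priority:   [Cr
           ┗━━━━━━━┃  Public:     [ ]
                   ┃  Active:     [x]
                   ┃  Admin:      [ ]
                   ┗━━━━━━━━━━━━━━━━━


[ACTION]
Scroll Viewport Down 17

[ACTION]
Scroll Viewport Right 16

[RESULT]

 ┃ Spreadsheet       ┃               
 ┠───────────────────┨               
 ┃A1: OK             ┃               
 ┃       A       B   ┃               
 ┃-------------------┃               
 ┃  1 [OK]           ┃               
 ┃  2        0       ┃               
 ┃  3        0       ┃               
 ┃  4        0       ┃               
 ┃  5   2┏━━━━━━━━━━━━━━━━━━━━┓      
 ┃  6    ┃ FormWidget         ┃      
 ┃  7    ┠────────────────────┨      
 ┃  8    ┃> Role:       [Use▼]┃      
 ┃  9    ┃  Notify:     [ ]   ┃      
 ┃ 10    ┃  Name:       [    ]┃      
 ┃ 11    ┃  Priority:   [Cri▼]┃      
 ┗━━━━━━━┃  Public:     [ ]   ┃      
         ┃  Active:     [x]   ┃      
         ┃  Admin:      [ ]   ┃      
         ┗━━━━━━━━━━━━━━━━━━━━┛      


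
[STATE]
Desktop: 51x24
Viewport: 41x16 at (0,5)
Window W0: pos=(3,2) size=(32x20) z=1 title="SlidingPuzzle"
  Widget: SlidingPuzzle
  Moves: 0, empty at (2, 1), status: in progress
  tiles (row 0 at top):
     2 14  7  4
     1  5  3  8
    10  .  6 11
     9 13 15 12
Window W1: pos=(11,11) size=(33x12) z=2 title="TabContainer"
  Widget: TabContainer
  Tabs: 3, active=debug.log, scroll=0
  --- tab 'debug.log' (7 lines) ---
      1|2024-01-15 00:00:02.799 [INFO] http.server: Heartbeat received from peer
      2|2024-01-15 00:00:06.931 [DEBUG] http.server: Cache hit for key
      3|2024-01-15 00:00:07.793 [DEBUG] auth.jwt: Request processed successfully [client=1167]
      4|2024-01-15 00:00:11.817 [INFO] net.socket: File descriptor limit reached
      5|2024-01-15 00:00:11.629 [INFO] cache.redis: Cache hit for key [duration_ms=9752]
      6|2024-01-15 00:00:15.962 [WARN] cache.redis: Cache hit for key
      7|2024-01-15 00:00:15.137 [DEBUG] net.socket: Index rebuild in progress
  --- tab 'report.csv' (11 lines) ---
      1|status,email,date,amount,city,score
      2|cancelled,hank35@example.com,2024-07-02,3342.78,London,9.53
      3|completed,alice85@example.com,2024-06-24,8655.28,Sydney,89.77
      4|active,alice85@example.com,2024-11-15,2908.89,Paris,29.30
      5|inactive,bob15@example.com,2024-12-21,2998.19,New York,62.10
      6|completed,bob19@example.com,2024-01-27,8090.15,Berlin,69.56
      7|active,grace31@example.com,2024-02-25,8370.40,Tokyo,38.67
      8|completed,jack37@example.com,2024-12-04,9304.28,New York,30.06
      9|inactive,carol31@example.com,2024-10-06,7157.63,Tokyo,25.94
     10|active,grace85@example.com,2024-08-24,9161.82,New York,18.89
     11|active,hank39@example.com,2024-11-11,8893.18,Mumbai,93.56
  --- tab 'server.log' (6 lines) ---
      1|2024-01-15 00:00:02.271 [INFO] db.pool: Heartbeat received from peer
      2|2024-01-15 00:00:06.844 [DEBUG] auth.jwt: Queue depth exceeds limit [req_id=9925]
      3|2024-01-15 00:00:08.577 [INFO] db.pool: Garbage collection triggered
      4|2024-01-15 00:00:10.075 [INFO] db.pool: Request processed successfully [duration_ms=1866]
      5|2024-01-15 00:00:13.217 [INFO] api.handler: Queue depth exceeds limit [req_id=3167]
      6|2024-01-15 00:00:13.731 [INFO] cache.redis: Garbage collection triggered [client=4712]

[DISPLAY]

   ┃┌────┬────┬────┬────┐         ┃      
   ┃│  2 │ 14 │  7 │  4 │         ┃      
   ┃├────┼────┼────┼────┤         ┃      
   ┃│  1 │  5 │  3 │  8 │         ┃      
   ┃├────┼────┼────┼────┤         ┃      
   ┃│ 10 │    │  6 │ 11 │         ┃      
   ┃├────┼─┏━━━━━━━━━━━━━━━━━━━━━━━━━━━━━
   ┃│  9 │ ┃ TabContainer                
   ┃└────┴─┠─────────────────────────────
   ┃Moves: ┃[debug.log]│ report.csv │ ser
   ┃       ┃─────────────────────────────
   ┃       ┃2024-01-15 00:00:02.799 [INFO
   ┃       ┃2024-01-15 00:00:06.931 [DEBU
   ┃       ┃2024-01-15 00:00:07.793 [DEBU
   ┃       ┃2024-01-15 00:00:11.817 [INFO
   ┃       ┃2024-01-15 00:00:11.629 [INFO


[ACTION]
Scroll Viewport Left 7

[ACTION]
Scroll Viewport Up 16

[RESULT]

                                         
                                         
   ┏━━━━━━━━━━━━━━━━━━━━━━━━━━━━━━┓      
   ┃ SlidingPuzzle                ┃      
   ┠──────────────────────────────┨      
   ┃┌────┬────┬────┬────┐         ┃      
   ┃│  2 │ 14 │  7 │  4 │         ┃      
   ┃├────┼────┼────┼────┤         ┃      
   ┃│  1 │  5 │  3 │  8 │         ┃      
   ┃├────┼────┼────┼────┤         ┃      
   ┃│ 10 │    │  6 │ 11 │         ┃      
   ┃├────┼─┏━━━━━━━━━━━━━━━━━━━━━━━━━━━━━
   ┃│  9 │ ┃ TabContainer                
   ┃└────┴─┠─────────────────────────────
   ┃Moves: ┃[debug.log]│ report.csv │ ser
   ┃       ┃─────────────────────────────


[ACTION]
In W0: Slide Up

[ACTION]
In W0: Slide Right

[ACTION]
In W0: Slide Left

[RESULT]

                                         
                                         
   ┏━━━━━━━━━━━━━━━━━━━━━━━━━━━━━━┓      
   ┃ SlidingPuzzle                ┃      
   ┠──────────────────────────────┨      
   ┃┌────┬────┬────┬────┐         ┃      
   ┃│  2 │ 14 │  7 │  4 │         ┃      
   ┃├────┼────┼────┼────┤         ┃      
   ┃│  1 │  5 │  3 │  8 │         ┃      
   ┃├────┼────┼────┼────┤         ┃      
   ┃│ 10 │ 13 │  6 │ 11 │         ┃      
   ┃├────┼─┏━━━━━━━━━━━━━━━━━━━━━━━━━━━━━
   ┃│  9 │ ┃ TabContainer                
   ┃└────┴─┠─────────────────────────────
   ┃Moves: ┃[debug.log]│ report.csv │ ser
   ┃       ┃─────────────────────────────


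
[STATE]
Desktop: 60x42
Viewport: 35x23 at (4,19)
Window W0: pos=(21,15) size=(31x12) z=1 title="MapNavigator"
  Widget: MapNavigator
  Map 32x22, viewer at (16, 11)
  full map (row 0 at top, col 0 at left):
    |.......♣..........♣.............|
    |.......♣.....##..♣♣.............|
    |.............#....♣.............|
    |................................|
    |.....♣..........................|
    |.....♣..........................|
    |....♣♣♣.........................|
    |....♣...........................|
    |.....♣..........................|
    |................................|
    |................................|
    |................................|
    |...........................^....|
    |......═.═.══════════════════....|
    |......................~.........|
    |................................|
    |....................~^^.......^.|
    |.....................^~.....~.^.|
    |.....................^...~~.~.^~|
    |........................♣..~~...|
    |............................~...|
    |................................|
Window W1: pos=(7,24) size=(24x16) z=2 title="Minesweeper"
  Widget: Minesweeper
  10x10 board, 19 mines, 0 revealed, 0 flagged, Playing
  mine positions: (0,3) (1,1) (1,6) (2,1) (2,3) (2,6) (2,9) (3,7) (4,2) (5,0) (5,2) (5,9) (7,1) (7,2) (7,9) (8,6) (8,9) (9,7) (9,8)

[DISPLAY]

                 ┃...♣.............
                 ┃.................
                 ┃.................
                 ┃..............@..
                 ┃.................
   ┏━━━━━━━━━━━━━━━━━━━━━━┓════════
   ┃ Minesweeper          ┃........
   ┠──────────────────────┨━━━━━━━━
   ┃■■■■■■■■■■            ┃        
   ┃■■■■■■■■■■            ┃        
   ┃■■■■■■■■■■            ┃        
   ┃■■■■■■■■■■            ┃        
   ┃■■■■■■■■■■            ┃        
   ┃■■■■■■■■■■            ┃        
   ┃■■■■■■■■■■            ┃        
   ┃■■■■■■■■■■            ┃        
   ┃■■■■■■■■■■            ┃        
   ┃■■■■■■■■■■            ┃        
   ┃                      ┃        
   ┃                      ┃        
   ┗━━━━━━━━━━━━━━━━━━━━━━┛        
                                   
                                   


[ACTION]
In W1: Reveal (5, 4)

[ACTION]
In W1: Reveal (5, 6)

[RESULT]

                 ┃...♣.............
                 ┃.................
                 ┃.................
                 ┃..............@..
                 ┃.................
   ┏━━━━━━━━━━━━━━━━━━━━━━┓════════
   ┃ Minesweeper          ┃........
   ┠──────────────────────┨━━━━━━━━
   ┃■■■■■■■■■■            ┃        
   ┃■■■■■■■■■■            ┃        
   ┃■■■■■■■■■■            ┃        
   ┃■■■2112■■■            ┃        
   ┃■■■2  112■            ┃        
   ┃■■■2    1■            ┃        
   ┃■■■2    2■            ┃        
   ┃■■■1 1112■            ┃        
   ┃1221 1■■■■            ┃        
   ┃     1■■■■            ┃        
   ┃                      ┃        
   ┃                      ┃        
   ┗━━━━━━━━━━━━━━━━━━━━━━┛        
                                   
                                   


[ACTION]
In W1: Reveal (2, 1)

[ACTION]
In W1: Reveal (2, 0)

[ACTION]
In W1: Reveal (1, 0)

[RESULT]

                 ┃...♣.............
                 ┃.................
                 ┃.................
                 ┃..............@..
                 ┃.................
   ┏━━━━━━━━━━━━━━━━━━━━━━┓════════
   ┃ Minesweeper          ┃........
   ┠──────────────────────┨━━━━━━━━
   ┃■■■✹■■■■■■            ┃        
   ┃■✹■■■■✹■■■            ┃        
   ┃■✹■✹■■✹■■✹            ┃        
   ┃■■■2112✹■■            ┃        
   ┃■■✹2  112■            ┃        
   ┃✹■✹2    1✹            ┃        
   ┃■■■2    2■            ┃        
   ┃■✹✹1 1112✹            ┃        
   ┃1221 1✹■■✹            ┃        
   ┃     1■✹✹■            ┃        
   ┃                      ┃        
   ┃                      ┃        
   ┗━━━━━━━━━━━━━━━━━━━━━━┛        
                                   
                                   


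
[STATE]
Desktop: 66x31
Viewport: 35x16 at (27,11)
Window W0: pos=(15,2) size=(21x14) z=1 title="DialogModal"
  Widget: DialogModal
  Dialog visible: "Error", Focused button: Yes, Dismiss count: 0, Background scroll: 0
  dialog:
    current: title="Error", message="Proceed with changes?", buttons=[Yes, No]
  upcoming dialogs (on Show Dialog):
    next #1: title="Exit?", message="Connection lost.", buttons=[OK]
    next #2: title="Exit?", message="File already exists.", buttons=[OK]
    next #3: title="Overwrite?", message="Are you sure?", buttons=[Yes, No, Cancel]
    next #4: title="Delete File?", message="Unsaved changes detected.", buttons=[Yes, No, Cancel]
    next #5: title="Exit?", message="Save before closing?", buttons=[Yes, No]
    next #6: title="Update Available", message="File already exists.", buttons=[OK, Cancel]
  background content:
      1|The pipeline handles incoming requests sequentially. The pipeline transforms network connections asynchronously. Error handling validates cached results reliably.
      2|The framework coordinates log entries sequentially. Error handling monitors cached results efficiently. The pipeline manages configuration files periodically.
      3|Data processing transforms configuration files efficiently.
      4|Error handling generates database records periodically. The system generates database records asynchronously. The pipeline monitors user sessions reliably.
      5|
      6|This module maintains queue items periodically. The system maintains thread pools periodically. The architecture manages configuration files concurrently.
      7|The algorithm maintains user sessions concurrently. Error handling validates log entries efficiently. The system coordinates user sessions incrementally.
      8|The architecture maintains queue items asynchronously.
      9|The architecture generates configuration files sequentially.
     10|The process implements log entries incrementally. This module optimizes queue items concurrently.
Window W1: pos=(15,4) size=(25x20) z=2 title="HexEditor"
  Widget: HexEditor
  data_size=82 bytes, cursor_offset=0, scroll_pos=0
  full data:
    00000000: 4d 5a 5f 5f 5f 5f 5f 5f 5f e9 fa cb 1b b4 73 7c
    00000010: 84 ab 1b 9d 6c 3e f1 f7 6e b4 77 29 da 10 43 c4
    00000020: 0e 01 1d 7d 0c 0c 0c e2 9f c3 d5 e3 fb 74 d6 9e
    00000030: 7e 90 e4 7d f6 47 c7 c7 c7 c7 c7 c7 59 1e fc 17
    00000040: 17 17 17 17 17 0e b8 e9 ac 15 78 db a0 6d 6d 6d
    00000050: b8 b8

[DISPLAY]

7 17 17 17 1┃                      
8 b8        ┃                      
            ┃                      
            ┃                      
            ┃                      
            ┃                      
            ┃                      
            ┃                      
            ┃                      
            ┃                      
            ┃                      
            ┃                      
━━━━━━━━━━━━┛                      
                                   
                                   
                                   


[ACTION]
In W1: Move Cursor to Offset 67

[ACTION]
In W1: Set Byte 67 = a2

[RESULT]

7 17 17 A2 1┃                      
8 b8        ┃                      
            ┃                      
            ┃                      
            ┃                      
            ┃                      
            ┃                      
            ┃                      
            ┃                      
            ┃                      
            ┃                      
            ┃                      
━━━━━━━━━━━━┛                      
                                   
                                   
                                   


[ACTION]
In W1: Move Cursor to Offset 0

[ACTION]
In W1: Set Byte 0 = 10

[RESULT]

7 17 17 a2 1┃                      
8 b8        ┃                      
            ┃                      
            ┃                      
            ┃                      
            ┃                      
            ┃                      
            ┃                      
            ┃                      
            ┃                      
            ┃                      
            ┃                      
━━━━━━━━━━━━┛                      
                                   
                                   
                                   
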